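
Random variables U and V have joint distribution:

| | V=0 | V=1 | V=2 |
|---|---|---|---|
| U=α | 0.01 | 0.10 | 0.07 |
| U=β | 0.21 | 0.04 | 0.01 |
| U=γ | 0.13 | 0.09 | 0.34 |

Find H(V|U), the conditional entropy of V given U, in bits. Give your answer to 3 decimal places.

Chain rule: H(V|U) = H(U,V) − H(U).
Marginals: p(U) = (0.1800, 0.2600, 0.5600), p(V) = (0.3500, 0.2300, 0.4200).
H(U,V) = 2.6167 bits; H(U) = 1.4190 bits.
H(V|U) = 2.6167 − 1.4190 = 1.198 bits.

1.198 bits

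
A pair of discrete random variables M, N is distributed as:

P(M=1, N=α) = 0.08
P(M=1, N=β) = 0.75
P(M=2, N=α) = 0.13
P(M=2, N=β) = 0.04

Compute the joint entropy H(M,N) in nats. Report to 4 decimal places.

H(M,N) = −Σ p(x,y)·ln p(x,y) over all 4 cells.
  cell (1,α): −0.08·ln0.08 = 0.20206
  cell (1,β): −0.75·ln0.75 = 0.21576
  cell (2,α): −0.13·ln0.13 = 0.26523
  cell (2,β): −0.04·ln0.04 = 0.12876
Sum = 0.8118 nats.

0.8118 nats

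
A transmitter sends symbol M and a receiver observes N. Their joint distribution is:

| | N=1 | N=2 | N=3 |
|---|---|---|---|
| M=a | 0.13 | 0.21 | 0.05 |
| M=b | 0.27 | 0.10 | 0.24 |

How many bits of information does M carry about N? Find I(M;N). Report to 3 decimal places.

0.127 bits

Marginals: p(M) = (0.3900, 0.6100), p(N) = (0.4000, 0.3100, 0.2900).
I(M;N) = H(M) + H(N) − H(M,N).
H(M) = 0.9648, H(N) = 1.5705, H(M,N) = 2.4079.
I(M;N) = 0.9648 + 1.5705 − 2.4079 = 0.127 bits.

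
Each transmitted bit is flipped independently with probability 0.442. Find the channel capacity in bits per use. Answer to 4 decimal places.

Binary symmetric channel: C = 1 − h₂(ε) where h₂ is the binary entropy function.
h₂(0.442) = −0.442·log₂0.442 − 0.558·log₂0.558 = 0.9903.
C = 1 − 0.9903 = 0.0097 bits per channel use.

0.0097 bits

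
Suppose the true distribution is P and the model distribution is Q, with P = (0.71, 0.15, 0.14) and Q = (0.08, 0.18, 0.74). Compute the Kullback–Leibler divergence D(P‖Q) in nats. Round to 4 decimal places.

1.2896 nats

D(P‖Q) = Σ p·ln(p/q).
  0.71·ln(0.71/0.08) = 1.55010
  0.15·ln(0.15/0.18) = -0.02735
  0.14·ln(0.14/0.74) = -0.23310
D(P‖Q) = 1.2896 nats.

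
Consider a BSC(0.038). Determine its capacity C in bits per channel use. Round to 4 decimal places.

0.7670 bits

Binary symmetric channel: C = 1 − h₂(ε) where h₂ is the binary entropy function.
h₂(0.038) = −0.038·log₂0.038 − 0.962·log₂0.962 = 0.2330.
C = 1 − 0.2330 = 0.7670 bits per channel use.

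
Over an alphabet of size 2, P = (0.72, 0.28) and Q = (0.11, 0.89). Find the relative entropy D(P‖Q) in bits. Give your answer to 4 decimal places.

D(P‖Q) = Σ p·log₂(p/q).
  0.72·log₂(0.72/0.11) = 1.95156
  0.28·log₂(0.28/0.89) = -0.46715
D(P‖Q) = 1.4844 bits.

1.4844 bits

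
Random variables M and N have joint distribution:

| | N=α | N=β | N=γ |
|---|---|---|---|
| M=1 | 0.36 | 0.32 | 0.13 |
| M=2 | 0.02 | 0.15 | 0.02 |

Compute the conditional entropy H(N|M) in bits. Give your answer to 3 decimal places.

Chain rule: H(N|M) = H(M,N) − H(M).
Marginals: p(M) = (0.8100, 0.1900), p(N) = (0.3800, 0.4700, 0.1500).
H(M,N) = 2.0756 bits; H(M) = 0.7015 bits.
H(N|M) = 2.0756 − 0.7015 = 1.374 bits.

1.374 bits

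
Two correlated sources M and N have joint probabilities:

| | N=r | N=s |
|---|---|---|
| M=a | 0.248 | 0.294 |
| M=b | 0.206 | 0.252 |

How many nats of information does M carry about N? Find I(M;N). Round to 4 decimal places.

0.0000 nats

Marginals: p(M) = (0.5420, 0.4580), p(N) = (0.4540, 0.5460).
I(M;N) = Σ p(x,y)·ln[p(x,y)/(p(x)p(y))].
  (a,r): 0.248·ln(1.0079) = 0.00194
  (a,s): 0.294·ln(0.9935) = -0.00193
  (b,r): 0.206·ln(0.9907) = -0.00192
  (b,s): 0.252·ln(1.0077) = 0.00194
Sum = 0.0000 nats.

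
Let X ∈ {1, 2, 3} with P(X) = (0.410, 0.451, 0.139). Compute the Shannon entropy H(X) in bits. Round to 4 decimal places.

H(X) = −Σ p·log₂ p.
  −(0.410)·log₂(0.410) = 0.52738
  −(0.451)·log₂(0.451) = 0.51811
  −(0.139)·log₂(0.139) = 0.39571
Sum: 0.52738 + 0.51811 + 0.39571 = 1.4412 bits.

1.4412 bits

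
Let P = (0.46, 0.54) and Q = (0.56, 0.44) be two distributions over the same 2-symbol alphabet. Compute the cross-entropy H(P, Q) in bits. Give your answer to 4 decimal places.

1.0244 bits

H(P,Q) = −Σ p·log₂ q.
  −0.46·log₂(0.56) = 0.38479
  −0.54·log₂(0.44) = 0.63959
H(P,Q) = 1.0244 bits.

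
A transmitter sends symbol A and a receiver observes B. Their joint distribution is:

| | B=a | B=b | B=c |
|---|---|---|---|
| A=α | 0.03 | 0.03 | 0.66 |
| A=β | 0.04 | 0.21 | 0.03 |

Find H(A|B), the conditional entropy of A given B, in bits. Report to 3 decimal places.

0.377 bits

Chain rule: H(A|B) = H(A,B) − H(B).
Marginals: p(A) = (0.7200, 0.2800), p(B) = (0.0700, 0.2400, 0.6900).
H(A,B) = 1.5095 bits; H(B) = 1.1321 bits.
H(A|B) = 1.5095 − 1.1321 = 0.377 bits.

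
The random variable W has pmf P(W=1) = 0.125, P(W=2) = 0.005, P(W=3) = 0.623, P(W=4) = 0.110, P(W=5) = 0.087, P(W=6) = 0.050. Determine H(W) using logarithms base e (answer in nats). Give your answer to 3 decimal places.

H(W) = −Σ p·ln p.
  −(0.125)·ln(0.125) = 0.2599
  −(0.005)·ln(0.005) = 0.0265
  −(0.623)·ln(0.623) = 0.2948
  −(0.110)·ln(0.110) = 0.2428
  −(0.087)·ln(0.087) = 0.2124
  −(0.050)·ln(0.050) = 0.1498
Sum: 0.2599 + 0.0265 + 0.2948 + 0.2428 + 0.2124 + 0.1498 = 1.186 nats.

1.186 nats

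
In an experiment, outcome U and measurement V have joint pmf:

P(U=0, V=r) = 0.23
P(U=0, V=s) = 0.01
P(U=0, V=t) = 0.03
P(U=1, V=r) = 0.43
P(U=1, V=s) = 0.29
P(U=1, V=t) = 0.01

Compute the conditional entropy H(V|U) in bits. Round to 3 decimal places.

Marginals: p(U) = (0.2700, 0.7300), p(V) = (0.6600, 0.3000, 0.0400).
H(V|U) = Σ p(U) · H(V|U=·).
  U=0: p=0.2700, H(V|U=0) = 0.7254
  U=1: p=0.7300, H(V|U=1) = 1.0636
Weighted sum = 0.972 bits.

0.972 bits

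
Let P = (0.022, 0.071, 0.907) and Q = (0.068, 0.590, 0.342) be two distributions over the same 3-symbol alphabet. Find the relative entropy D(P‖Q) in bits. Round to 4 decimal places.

1.0235 bits

D(P‖Q) = Σ p·log₂(p/q).
  0.022·log₂(0.022/0.068) = -0.03582
  0.071·log₂(0.071/0.590) = -0.21689
  0.907·log₂(0.907/0.342) = 1.27625
D(P‖Q) = 1.0235 bits.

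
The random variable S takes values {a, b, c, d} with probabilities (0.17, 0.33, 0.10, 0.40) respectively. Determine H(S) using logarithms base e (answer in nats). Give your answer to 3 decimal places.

1.264 nats

H(S) = −Σ p·ln p.
  −(0.17)·ln(0.17) = 0.3012
  −(0.33)·ln(0.33) = 0.3659
  −(0.10)·ln(0.10) = 0.2303
  −(0.40)·ln(0.40) = 0.3665
Sum: 0.3012 + 0.3659 + 0.2303 + 0.3665 = 1.264 nats.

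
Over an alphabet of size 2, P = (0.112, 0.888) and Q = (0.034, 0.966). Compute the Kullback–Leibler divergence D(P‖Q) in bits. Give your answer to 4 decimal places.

0.0848 bits

D(P‖Q) = Σ p·log₂(p/q).
  0.112·log₂(0.112/0.034) = 0.19263
  0.888·log₂(0.888/0.966) = -0.10786
D(P‖Q) = 0.0848 bits.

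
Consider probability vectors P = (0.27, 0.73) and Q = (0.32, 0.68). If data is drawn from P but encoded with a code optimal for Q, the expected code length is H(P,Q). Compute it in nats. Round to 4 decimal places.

0.5892 nats

H(P,Q) = −Σ p·ln q.
  −0.27·ln(0.32) = 0.30765
  −0.73·ln(0.68) = 0.28153
H(P,Q) = 0.5892 nats.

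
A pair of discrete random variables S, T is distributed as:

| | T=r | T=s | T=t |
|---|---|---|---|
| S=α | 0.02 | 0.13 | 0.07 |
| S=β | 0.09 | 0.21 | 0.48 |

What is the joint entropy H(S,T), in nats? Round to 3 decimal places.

1.426 nats

H(S,T) = −Σ p(x,y)·ln p(x,y) over all 6 cells.
  cell (α,r): −0.02·ln0.02 = 0.0782
  cell (α,s): −0.13·ln0.13 = 0.2652
  cell (α,t): −0.07·ln0.07 = 0.1861
  cell (β,r): −0.09·ln0.09 = 0.2167
  cell (β,s): −0.21·ln0.21 = 0.3277
  cell (β,t): −0.48·ln0.48 = 0.3523
Sum = 1.426 nats.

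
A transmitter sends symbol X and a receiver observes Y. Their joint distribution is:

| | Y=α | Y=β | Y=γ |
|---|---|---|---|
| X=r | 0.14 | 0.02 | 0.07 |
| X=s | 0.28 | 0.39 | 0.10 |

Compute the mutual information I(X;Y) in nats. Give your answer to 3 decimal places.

Marginals: p(X) = (0.2300, 0.7700), p(Y) = (0.4200, 0.4100, 0.1700).
I(X;Y) = Σ p(x,y)·ln[p(x,y)/(p(x)p(y))].
  (r,α): 0.14·ln(1.4493) = 0.0519
  (r,β): 0.02·ln(0.2121) = -0.0310
  (r,γ): 0.07·ln(1.7903) = 0.0408
  (s,α): 0.28·ln(0.8658) = -0.0403
  (s,β): 0.39·ln(1.2354) = 0.0824
  (s,γ): 0.10·ln(0.7639) = -0.0269
Sum = 0.077 nats.

0.077 nats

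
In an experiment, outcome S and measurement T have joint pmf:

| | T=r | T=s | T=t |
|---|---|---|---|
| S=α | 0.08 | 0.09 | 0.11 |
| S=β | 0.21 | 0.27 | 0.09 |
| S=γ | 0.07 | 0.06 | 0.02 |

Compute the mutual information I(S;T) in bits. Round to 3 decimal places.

Marginals: p(S) = (0.2800, 0.5700, 0.1500), p(T) = (0.3600, 0.4200, 0.2200).
I(S;T) = Σ p(x,y)·log₂[p(x,y)/(p(x)p(y))].
  (α,r): 0.08·log₂(0.7937) = -0.0267
  (α,s): 0.09·log₂(0.7653) = -0.0347
  (α,t): 0.11·log₂(1.7857) = 0.0920
  (β,r): 0.21·log₂(1.0234) = 0.0070
  (β,s): 0.27·log₂(1.1278) = 0.0469
  (β,t): 0.09·log₂(0.7177) = -0.0431
  (γ,r): 0.07·log₂(1.2963) = 0.0262
  (γ,s): 0.06·log₂(0.9524) = -0.0042
  (γ,t): 0.02·log₂(0.6061) = -0.0144
Sum = 0.049 bits.

0.049 bits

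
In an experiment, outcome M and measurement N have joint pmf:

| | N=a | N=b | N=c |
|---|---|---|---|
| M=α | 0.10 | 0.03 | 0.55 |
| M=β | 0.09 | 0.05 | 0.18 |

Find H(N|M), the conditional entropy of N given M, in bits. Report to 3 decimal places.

1.028 bits

Marginals: p(M) = (0.6800, 0.3200), p(N) = (0.1900, 0.0800, 0.7300).
H(N|M) = Σ p(M) · H(N|M=·).
  M=α: p=0.6800, H(N|M=α) = 0.8529
  M=β: p=0.3200, H(N|M=β) = 1.4001
Weighted sum = 1.028 bits.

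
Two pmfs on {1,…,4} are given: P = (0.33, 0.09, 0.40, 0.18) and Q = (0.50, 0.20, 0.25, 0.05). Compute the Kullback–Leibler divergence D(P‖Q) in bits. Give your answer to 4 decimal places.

D(P‖Q) = Σ p·log₂(p/q).
  0.33·log₂(0.33/0.50) = -0.19782
  0.09·log₂(0.09/0.20) = -0.10368
  0.40·log₂(0.40/0.25) = 0.27123
  0.18·log₂(0.18/0.05) = 0.33264
D(P‖Q) = 0.3024 bits.

0.3024 bits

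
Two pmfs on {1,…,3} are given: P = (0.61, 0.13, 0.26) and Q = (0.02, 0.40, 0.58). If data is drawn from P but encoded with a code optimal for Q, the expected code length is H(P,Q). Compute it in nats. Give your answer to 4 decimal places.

H(P,Q) = −Σ p·ln q.
  −0.61·ln(0.02) = 2.38633
  −0.13·ln(0.40) = 0.11912
  −0.26·ln(0.58) = 0.14163
H(P,Q) = 2.6471 nats.

2.6471 nats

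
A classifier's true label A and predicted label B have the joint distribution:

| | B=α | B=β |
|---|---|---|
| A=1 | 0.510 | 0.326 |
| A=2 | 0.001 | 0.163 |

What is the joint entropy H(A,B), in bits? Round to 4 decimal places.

H(A,B) = −Σ p(x,y)·log₂ p(x,y) over all 4 cells.
  cell (1,α): −0.510·log₂0.510 = 0.49543
  cell (1,β): −0.326·log₂0.326 = 0.52716
  cell (2,α): −0.001·log₂0.001 = 0.00997
  cell (2,β): −0.163·log₂0.163 = 0.42658
Sum = 1.4591 bits.

1.4591 bits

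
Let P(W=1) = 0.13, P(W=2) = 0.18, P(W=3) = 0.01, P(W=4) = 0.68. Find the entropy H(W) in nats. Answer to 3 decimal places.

0.882 nats

H(W) = −Σ p·ln p.
  −(0.13)·ln(0.13) = 0.2652
  −(0.18)·ln(0.18) = 0.3087
  −(0.01)·ln(0.01) = 0.0461
  −(0.68)·ln(0.68) = 0.2623
Sum: 0.2652 + 0.3087 + 0.0461 + 0.2623 = 0.882 nats.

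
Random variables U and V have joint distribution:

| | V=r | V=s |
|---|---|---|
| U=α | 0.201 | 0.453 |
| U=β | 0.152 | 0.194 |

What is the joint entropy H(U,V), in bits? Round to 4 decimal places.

1.8549 bits

H(U,V) = −Σ p(x,y)·log₂ p(x,y) over all 4 cells.
  cell (α,r): −0.201·log₂0.201 = 0.46526
  cell (α,s): −0.453·log₂0.453 = 0.51751
  cell (β,r): −0.152·log₂0.152 = 0.41311
  cell (β,s): −0.194·log₂0.194 = 0.45898
Sum = 1.8549 bits.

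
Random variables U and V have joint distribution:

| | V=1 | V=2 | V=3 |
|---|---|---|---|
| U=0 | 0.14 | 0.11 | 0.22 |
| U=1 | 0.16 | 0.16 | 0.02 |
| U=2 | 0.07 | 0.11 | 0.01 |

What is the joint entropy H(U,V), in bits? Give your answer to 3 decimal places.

H(U,V) = −Σ p(x,y)·log₂ p(x,y) over all 9 cells.
  cell (0,1): −0.14·log₂0.14 = 0.3971
  cell (0,2): −0.11·log₂0.11 = 0.3503
  cell (0,3): −0.22·log₂0.22 = 0.4806
  cell (1,1): −0.16·log₂0.16 = 0.4230
  cell (1,2): −0.16·log₂0.16 = 0.4230
  cell (1,3): −0.02·log₂0.02 = 0.1129
  cell (2,1): −0.07·log₂0.07 = 0.2686
  cell (2,2): −0.11·log₂0.11 = 0.3503
  cell (2,3): −0.01·log₂0.01 = 0.0664
Sum = 2.872 bits.

2.872 bits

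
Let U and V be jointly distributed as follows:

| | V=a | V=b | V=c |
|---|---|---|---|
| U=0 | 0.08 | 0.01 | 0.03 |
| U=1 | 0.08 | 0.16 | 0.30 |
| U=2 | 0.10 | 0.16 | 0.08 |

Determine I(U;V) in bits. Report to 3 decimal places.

Marginals: p(U) = (0.1200, 0.5400, 0.3400), p(V) = (0.2600, 0.3300, 0.4100).
I(U;V) = Σ p(x,y)·log₂[p(x,y)/(p(x)p(y))].
  (0,a): 0.08·log₂(2.5641) = 0.1087
  (0,b): 0.01·log₂(0.2525) = -0.0199
  (0,c): 0.03·log₂(0.6098) = -0.0214
  (1,a): 0.08·log₂(0.5698) = -0.0649
  (1,b): 0.16·log₂(0.8979) = -0.0249
  (1,c): 0.30·log₂(1.3550) = 0.1315
  (2,a): 0.10·log₂(1.1312) = 0.0178
  (2,b): 0.16·log₂(1.4260) = 0.0819
  (2,c): 0.08·log₂(0.5739) = -0.0641
Sum = 0.145 bits.

0.145 bits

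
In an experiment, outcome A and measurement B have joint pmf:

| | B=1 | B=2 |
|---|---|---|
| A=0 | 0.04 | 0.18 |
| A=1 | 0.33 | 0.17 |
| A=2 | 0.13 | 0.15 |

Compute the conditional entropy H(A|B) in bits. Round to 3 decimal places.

Chain rule: H(A|B) = H(A,B) − H(B).
Marginals: p(A) = (0.2200, 0.5000, 0.2800), p(B) = (0.5000, 0.5000).
H(A,B) = 2.3867 bits; H(B) = 1.0000 bits.
H(A|B) = 2.3867 − 1.0000 = 1.387 bits.

1.387 bits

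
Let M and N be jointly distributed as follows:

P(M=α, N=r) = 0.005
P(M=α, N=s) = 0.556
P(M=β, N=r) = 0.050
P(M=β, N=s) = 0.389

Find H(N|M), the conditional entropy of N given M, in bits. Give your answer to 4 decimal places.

0.2658 bits

Chain rule: H(N|M) = H(M,N) − H(M).
Marginals: p(M) = (0.5610, 0.4390), p(N) = (0.0550, 0.9450).
H(M,N) = 1.2550 bits; H(M) = 0.9892 bits.
H(N|M) = 1.2550 − 0.9892 = 0.2658 bits.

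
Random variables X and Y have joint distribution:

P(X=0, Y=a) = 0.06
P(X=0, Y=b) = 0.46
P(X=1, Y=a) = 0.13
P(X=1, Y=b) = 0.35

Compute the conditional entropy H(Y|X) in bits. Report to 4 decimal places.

Chain rule: H(Y|X) = H(X,Y) − H(X).
Marginals: p(X) = (0.5200, 0.4800), p(Y) = (0.1900, 0.8100).
H(X,Y) = 1.6716 bits; H(X) = 0.9988 bits.
H(Y|X) = 1.6716 − 0.9988 = 0.6728 bits.

0.6728 bits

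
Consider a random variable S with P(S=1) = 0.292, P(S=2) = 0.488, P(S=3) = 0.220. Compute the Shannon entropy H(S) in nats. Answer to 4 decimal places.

1.0427 nats

H(S) = −Σ p·ln p.
  −(0.292)·ln(0.292) = 0.35945
  −(0.488)·ln(0.488) = 0.35011
  −(0.220)·ln(0.220) = 0.33311
Sum: 0.35945 + 0.35011 + 0.33311 = 1.0427 nats.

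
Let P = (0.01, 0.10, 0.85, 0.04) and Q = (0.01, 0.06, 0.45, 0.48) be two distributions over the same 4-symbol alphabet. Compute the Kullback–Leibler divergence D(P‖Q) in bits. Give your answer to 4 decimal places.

D(P‖Q) = Σ p·log₂(p/q).
  0.01·log₂(0.01/0.01) = 0.00000
  0.10·log₂(0.10/0.06) = 0.07370
  0.85·log₂(0.85/0.45) = 0.77991
  0.04·log₂(0.04/0.48) = -0.14340
D(P‖Q) = 0.7102 bits.

0.7102 bits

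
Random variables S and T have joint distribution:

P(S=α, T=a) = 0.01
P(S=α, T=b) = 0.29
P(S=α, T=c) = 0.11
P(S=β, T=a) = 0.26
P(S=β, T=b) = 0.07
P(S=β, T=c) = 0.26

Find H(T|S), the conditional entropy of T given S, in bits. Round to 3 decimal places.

Marginals: p(S) = (0.4100, 0.5900), p(T) = (0.2700, 0.3600, 0.3700).
H(T|S) = Σ p(S) · H(T|S=·).
  S=α: p=0.4100, H(T|S=α) = 0.9933
  S=β: p=0.5900, H(T|S=β) = 1.4068
Weighted sum = 1.237 bits.

1.237 bits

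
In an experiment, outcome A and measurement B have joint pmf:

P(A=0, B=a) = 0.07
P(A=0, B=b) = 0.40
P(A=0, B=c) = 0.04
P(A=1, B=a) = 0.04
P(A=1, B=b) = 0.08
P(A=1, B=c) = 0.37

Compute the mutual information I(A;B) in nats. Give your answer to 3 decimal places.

Marginals: p(A) = (0.5100, 0.4900), p(B) = (0.1100, 0.4800, 0.4100).
I(A;B) = Σ p(x,y)·ln[p(x,y)/(p(x)p(y))].
  (0,a): 0.07·ln(1.2478) = 0.0155
  (0,b): 0.40·ln(1.6340) = 0.1964
  (0,c): 0.04·ln(0.1913) = -0.0662
  (1,a): 0.04·ln(0.7421) = -0.0119
  (1,b): 0.08·ln(0.3401) = -0.0863
  (1,c): 0.37·ln(1.8417) = 0.2260
Sum = 0.274 nats.

0.274 nats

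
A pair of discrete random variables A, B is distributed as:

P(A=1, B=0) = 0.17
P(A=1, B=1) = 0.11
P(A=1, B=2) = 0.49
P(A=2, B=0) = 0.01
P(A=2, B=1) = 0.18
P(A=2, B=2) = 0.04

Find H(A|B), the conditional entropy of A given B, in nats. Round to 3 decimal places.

0.373 nats

Chain rule: H(A|B) = H(A,B) − H(B).
Marginals: p(A) = (0.7700, 0.2300), p(B) = (0.1800, 0.2900, 0.5300).
H(A,B) = 1.3770 nats; H(B) = 1.0041 nats.
H(A|B) = 1.3770 − 1.0041 = 0.373 nats.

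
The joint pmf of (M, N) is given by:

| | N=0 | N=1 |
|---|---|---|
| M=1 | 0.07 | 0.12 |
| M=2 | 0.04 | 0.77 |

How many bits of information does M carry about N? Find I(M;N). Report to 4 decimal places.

0.0897 bits

Marginals: p(M) = (0.1900, 0.8100), p(N) = (0.1100, 0.8900).
I(M;N) = H(M) + H(N) − H(M,N).
H(M) = 0.7015, H(N) = 0.4999, H(M,N) = 1.1117.
I(M;N) = 0.7015 + 0.4999 − 1.1117 = 0.0897 bits.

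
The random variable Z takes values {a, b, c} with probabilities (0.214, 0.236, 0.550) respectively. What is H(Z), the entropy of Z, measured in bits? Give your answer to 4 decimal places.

1.4420 bits

H(Z) = −Σ p·log₂ p.
  −(0.214)·log₂(0.214) = 0.47600
  −(0.236)·log₂(0.236) = 0.49162
  −(0.550)·log₂(0.550) = 0.47437
Sum: 0.47600 + 0.49162 + 0.47437 = 1.4420 bits.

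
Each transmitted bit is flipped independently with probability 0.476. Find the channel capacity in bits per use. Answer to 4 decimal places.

0.0017 bits

Binary symmetric channel: C = 1 − h₂(ε) where h₂ is the binary entropy function.
h₂(0.476) = −0.476·log₂0.476 − 0.524·log₂0.524 = 0.9983.
C = 1 − 0.9983 = 0.0017 bits per channel use.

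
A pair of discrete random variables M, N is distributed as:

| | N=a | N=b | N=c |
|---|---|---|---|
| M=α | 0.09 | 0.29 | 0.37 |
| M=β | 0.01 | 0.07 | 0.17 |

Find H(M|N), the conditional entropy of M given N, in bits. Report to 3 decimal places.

Marginals: p(M) = (0.7500, 0.2500), p(N) = (0.1000, 0.3600, 0.5400).
H(M|N) = Σ p(N) · H(M|N=·).
  N=a: p=0.1000, H(M|N=a) = 0.4690
  N=b: p=0.3600, H(M|N=b) = 0.7107
  N=c: p=0.5400, H(M|N=c) = 0.8987
Weighted sum = 0.788 bits.

0.788 bits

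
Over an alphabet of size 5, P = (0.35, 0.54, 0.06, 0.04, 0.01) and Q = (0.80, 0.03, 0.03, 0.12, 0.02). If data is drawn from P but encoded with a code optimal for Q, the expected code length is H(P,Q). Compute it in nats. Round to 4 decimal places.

2.3060 nats

H(P,Q) = −Σ p·ln q.
  −0.35·ln(0.80) = 0.07810
  −0.54·ln(0.03) = 1.89354
  −0.06·ln(0.03) = 0.21039
  −0.04·ln(0.12) = 0.08481
  −0.01·ln(0.02) = 0.03912
H(P,Q) = 2.3060 nats.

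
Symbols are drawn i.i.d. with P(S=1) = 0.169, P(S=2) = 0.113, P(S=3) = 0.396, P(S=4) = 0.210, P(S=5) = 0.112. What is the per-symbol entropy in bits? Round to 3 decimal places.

H(S) = −Σ p·log₂ p.
  −(0.169)·log₂(0.169) = 0.4335
  −(0.113)·log₂(0.113) = 0.3555
  −(0.396)·log₂(0.396) = 0.5292
  −(0.210)·log₂(0.210) = 0.4728
  −(0.112)·log₂(0.112) = 0.3537
Sum: 0.4335 + 0.3555 + 0.5292 + 0.4728 + 0.3537 = 2.145 bits.

2.145 bits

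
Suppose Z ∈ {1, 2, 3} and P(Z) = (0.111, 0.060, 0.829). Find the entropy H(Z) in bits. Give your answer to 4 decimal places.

H(Z) = −Σ p·log₂ p.
  −(0.111)·log₂(0.111) = 0.35202
  −(0.060)·log₂(0.060) = 0.24353
  −(0.829)·log₂(0.829) = 0.22429
Sum: 0.35202 + 0.24353 + 0.22429 = 0.8198 bits.

0.8198 bits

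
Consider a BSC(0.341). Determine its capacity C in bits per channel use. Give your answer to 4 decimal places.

0.0742 bits

Binary symmetric channel: C = 1 − h₂(ε) where h₂ is the binary entropy function.
h₂(0.341) = −0.341·log₂0.341 − 0.659·log₂0.659 = 0.9258.
C = 1 − 0.9258 = 0.0742 bits per channel use.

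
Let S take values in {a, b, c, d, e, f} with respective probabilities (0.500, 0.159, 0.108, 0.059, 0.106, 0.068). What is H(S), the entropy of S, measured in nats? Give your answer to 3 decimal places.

1.467 nats

H(S) = −Σ p·ln p.
  −(0.500)·ln(0.500) = 0.3466
  −(0.159)·ln(0.159) = 0.2924
  −(0.108)·ln(0.108) = 0.2404
  −(0.059)·ln(0.059) = 0.1670
  −(0.106)·ln(0.106) = 0.2379
  −(0.068)·ln(0.068) = 0.1828
Sum: 0.3466 + 0.2924 + 0.2404 + 0.1670 + 0.2379 + 0.1828 = 1.467 nats.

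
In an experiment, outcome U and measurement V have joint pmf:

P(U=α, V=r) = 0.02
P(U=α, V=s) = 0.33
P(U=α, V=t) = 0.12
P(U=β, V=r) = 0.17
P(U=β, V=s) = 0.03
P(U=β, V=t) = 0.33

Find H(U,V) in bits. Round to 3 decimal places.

2.122 bits

H(U,V) = −Σ p(x,y)·log₂ p(x,y) over all 6 cells.
  cell (α,r): −0.02·log₂0.02 = 0.1129
  cell (α,s): −0.33·log₂0.33 = 0.5278
  cell (α,t): −0.12·log₂0.12 = 0.3671
  cell (β,r): −0.17·log₂0.17 = 0.4346
  cell (β,s): −0.03·log₂0.03 = 0.1518
  cell (β,t): −0.33·log₂0.33 = 0.5278
Sum = 2.122 bits.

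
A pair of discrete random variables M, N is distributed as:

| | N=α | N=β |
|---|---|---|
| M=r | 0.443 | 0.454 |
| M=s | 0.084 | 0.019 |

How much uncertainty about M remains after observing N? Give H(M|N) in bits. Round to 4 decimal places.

Marginals: p(M) = (0.8970, 0.1030), p(N) = (0.5270, 0.4730).
H(M|N) = Σ p(N) · H(M|N=·).
  N=α: p=0.5270, H(M|N=α) = 0.6329
  N=β: p=0.4730, H(M|N=β) = 0.2431
Weighted sum = 0.4485 bits.

0.4485 bits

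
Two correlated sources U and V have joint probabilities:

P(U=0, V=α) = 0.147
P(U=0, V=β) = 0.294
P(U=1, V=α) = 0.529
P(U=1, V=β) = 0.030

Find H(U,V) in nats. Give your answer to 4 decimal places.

H(U,V) = −Σ p(x,y)·ln p(x,y) over all 4 cells.
  cell (0,α): −0.147·ln0.147 = 0.28185
  cell (0,β): −0.294·ln0.294 = 0.35991
  cell (1,α): −0.529·ln0.529 = 0.33685
  cell (1,β): −0.030·ln0.030 = 0.10520
Sum = 1.0838 nats.

1.0838 nats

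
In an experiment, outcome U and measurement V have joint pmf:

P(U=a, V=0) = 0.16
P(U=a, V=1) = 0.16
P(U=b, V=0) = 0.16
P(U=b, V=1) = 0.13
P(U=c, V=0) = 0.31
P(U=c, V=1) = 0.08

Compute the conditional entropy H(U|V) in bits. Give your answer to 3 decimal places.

1.516 bits

Chain rule: H(U|V) = H(U,V) − H(V).
Marginals: p(U) = (0.3200, 0.2900, 0.3900), p(V) = (0.6300, 0.3700).
H(U,V) = 2.4670 bits; H(V) = 0.9507 bits.
H(U|V) = 2.4670 − 0.9507 = 1.516 bits.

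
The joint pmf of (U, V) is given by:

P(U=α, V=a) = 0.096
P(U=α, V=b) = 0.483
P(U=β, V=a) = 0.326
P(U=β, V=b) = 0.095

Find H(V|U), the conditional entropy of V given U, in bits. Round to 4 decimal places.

0.6995 bits

Marginals: p(U) = (0.5790, 0.4210), p(V) = (0.4220, 0.5780).
H(V|U) = Σ p(U) · H(V|U=·).
  U=α: p=0.5790, H(V|U=α) = 0.6480
  U=β: p=0.4210, H(V|U=β) = 0.7704
Weighted sum = 0.6995 bits.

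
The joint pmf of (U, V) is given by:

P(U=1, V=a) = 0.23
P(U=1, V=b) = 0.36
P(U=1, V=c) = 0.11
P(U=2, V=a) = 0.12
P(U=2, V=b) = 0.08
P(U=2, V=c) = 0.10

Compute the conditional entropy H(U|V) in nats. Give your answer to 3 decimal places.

Marginals: p(U) = (0.7000, 0.3000), p(V) = (0.3500, 0.4400, 0.2100).
H(U|V) = Σ p(V) · H(U|V=·).
  V=a: p=0.3500, H(U|V=a) = 0.6429
  V=b: p=0.4400, H(U|V=b) = 0.4741
  V=c: p=0.2100, H(U|V=c) = 0.6920
Weighted sum = 0.579 nats.

0.579 nats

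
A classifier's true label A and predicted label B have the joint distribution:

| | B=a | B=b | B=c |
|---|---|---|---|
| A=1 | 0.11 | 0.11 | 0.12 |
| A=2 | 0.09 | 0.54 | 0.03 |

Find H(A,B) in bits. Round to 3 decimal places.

2.012 bits

H(A,B) = −Σ p(x,y)·log₂ p(x,y) over all 6 cells.
  cell (1,a): −0.11·log₂0.11 = 0.3503
  cell (1,b): −0.11·log₂0.11 = 0.3503
  cell (1,c): −0.12·log₂0.12 = 0.3671
  cell (2,a): −0.09·log₂0.09 = 0.3127
  cell (2,b): −0.54·log₂0.54 = 0.4800
  cell (2,c): −0.03·log₂0.03 = 0.1518
Sum = 2.012 bits.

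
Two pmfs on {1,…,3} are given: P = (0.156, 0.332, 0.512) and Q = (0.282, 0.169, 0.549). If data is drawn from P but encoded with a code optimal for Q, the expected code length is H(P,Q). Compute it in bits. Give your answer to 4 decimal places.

1.5794 bits

H(P,Q) = −Σ p·log₂ q.
  −0.156·log₂(0.282) = 0.28489
  −0.332·log₂(0.169) = 0.85155
  −0.512·log₂(0.549) = 0.44294
H(P,Q) = 1.5794 bits.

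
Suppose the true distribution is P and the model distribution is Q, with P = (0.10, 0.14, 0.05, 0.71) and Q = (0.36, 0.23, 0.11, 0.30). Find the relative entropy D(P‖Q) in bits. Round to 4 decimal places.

D(P‖Q) = Σ p·log₂(p/q).
  0.10·log₂(0.10/0.36) = -0.18480
  0.14·log₂(0.14/0.23) = -0.10027
  0.05·log₂(0.05/0.11) = -0.05688
  0.71·log₂(0.71/0.30) = 0.88243
D(P‖Q) = 0.5405 bits.

0.5405 bits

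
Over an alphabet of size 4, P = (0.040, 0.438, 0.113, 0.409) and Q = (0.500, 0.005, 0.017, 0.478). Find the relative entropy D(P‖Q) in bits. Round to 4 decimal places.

2.8974 bits

D(P‖Q) = Σ p·log₂(p/q).
  0.040·log₂(0.040/0.500) = -0.14575
  0.438·log₂(0.438/0.005) = 2.82635
  0.113·log₂(0.113/0.017) = 0.30880
  0.409·log₂(0.409/0.478) = -0.09199
D(P‖Q) = 2.8974 bits.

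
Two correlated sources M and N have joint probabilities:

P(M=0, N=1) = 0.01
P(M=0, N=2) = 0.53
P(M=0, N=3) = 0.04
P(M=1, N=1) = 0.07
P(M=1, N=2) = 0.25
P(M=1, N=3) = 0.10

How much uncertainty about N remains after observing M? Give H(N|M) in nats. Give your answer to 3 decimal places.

0.594 nats

Chain rule: H(N|M) = H(M,N) − H(M).
Marginals: p(M) = (0.5800, 0.4200), p(N) = (0.0800, 0.7800, 0.1400).
H(M,N) = 1.2743 nats; H(M) = 0.6803 nats.
H(N|M) = 1.2743 − 0.6803 = 0.594 nats.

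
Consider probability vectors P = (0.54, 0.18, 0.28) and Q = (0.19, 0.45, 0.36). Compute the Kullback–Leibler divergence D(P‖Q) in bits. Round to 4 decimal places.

D(P‖Q) = Σ p·log₂(p/q).
  0.54·log₂(0.54/0.19) = 0.81376
  0.18·log₂(0.18/0.45) = -0.23795
  0.28·log₂(0.28/0.36) = -0.10152
D(P‖Q) = 0.4743 bits.

0.4743 bits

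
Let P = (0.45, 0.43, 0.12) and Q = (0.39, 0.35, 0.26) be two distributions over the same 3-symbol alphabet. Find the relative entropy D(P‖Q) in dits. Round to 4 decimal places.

0.0261 dits

D(P‖Q) = Σ p·log₁₀(p/q).
  0.45·log₁₀(0.45/0.39) = 0.02797
  0.43·log₁₀(0.43/0.35) = 0.03844
  0.12·log₁₀(0.12/0.26) = -0.04030
D(P‖Q) = 0.0261 dits.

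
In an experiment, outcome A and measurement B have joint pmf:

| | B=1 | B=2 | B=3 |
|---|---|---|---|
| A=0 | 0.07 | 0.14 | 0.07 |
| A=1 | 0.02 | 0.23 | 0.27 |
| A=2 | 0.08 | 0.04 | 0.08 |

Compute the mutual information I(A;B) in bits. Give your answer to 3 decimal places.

Marginals: p(A) = (0.2800, 0.5200, 0.2000), p(B) = (0.1700, 0.4100, 0.4200).
I(A;B) = Σ p(x,y)·log₂[p(x,y)/(p(x)p(y))].
  (0,1): 0.07·log₂(1.4706) = 0.0389
  (0,2): 0.14·log₂(1.2195) = 0.0401
  (0,3): 0.07·log₂(0.5952) = -0.0524
  (1,1): 0.02·log₂(0.2262) = -0.0429
  (1,2): 0.23·log₂(1.0788) = 0.0252
  (1,3): 0.27·log₂(1.2363) = 0.0826
  (2,1): 0.08·log₂(2.3529) = 0.0988
  (2,2): 0.04·log₂(0.4878) = -0.0414
  (2,3): 0.08·log₂(0.9524) = -0.0056
Sum = 0.143 bits.

0.143 bits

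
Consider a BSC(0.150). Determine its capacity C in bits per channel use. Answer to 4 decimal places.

0.3902 bits

Binary symmetric channel: C = 1 − h₂(ε) where h₂ is the binary entropy function.
h₂(0.150) = −0.150·log₂0.150 − 0.850·log₂0.850 = 0.6098.
C = 1 − 0.6098 = 0.3902 bits per channel use.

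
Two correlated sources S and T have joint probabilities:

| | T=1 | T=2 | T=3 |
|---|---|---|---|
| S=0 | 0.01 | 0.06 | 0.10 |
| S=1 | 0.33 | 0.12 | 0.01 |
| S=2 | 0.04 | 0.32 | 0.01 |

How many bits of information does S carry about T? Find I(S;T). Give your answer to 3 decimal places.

Marginals: p(S) = (0.1700, 0.4600, 0.3700), p(T) = (0.3800, 0.5000, 0.1200).
I(S;T) = Σ p(x,y)·log₂[p(x,y)/(p(x)p(y))].
  (0,1): 0.01·log₂(0.1548) = -0.0269
  (0,2): 0.06·log₂(0.7059) = -0.0302
  (0,3): 0.10·log₂(4.9020) = 0.2293
  (1,1): 0.33·log₂(1.8879) = 0.3025
  (1,2): 0.12·log₂(0.5217) = -0.1126
  (1,3): 0.01·log₂(0.1812) = -0.0246
  (2,1): 0.04·log₂(0.2845) = -0.0725
  (2,2): 0.32·log₂(1.7297) = 0.2530
  (2,3): 0.01·log₂(0.2252) = -0.0215
Sum = 0.496 bits.

0.496 bits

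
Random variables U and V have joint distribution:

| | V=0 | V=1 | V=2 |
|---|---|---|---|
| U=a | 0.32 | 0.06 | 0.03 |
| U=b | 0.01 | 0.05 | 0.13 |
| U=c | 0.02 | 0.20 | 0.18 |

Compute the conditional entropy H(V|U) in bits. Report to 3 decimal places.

1.098 bits

Chain rule: H(V|U) = H(U,V) − H(U).
Marginals: p(U) = (0.4100, 0.1900, 0.4000), p(V) = (0.3500, 0.3100, 0.3400).
H(U,V) = 2.6091 bits; H(U) = 1.5114 bits.
H(V|U) = 2.6091 − 1.5114 = 1.098 bits.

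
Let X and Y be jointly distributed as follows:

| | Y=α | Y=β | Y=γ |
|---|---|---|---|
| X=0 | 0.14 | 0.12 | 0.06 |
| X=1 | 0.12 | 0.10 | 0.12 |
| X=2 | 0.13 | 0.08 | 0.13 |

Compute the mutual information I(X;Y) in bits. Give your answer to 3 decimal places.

Marginals: p(X) = (0.3200, 0.3400, 0.3400), p(Y) = (0.3900, 0.3000, 0.3100).
I(X;Y) = H(X) + H(Y) − H(X,Y).
H(X) = 1.5844, H(Y) = 1.5747, H(X,Y) = 3.1308.
I(X;Y) = 1.5844 + 1.5747 − 3.1308 = 0.028 bits.

0.028 bits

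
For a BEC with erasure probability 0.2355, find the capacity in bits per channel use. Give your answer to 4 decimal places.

Binary erasure channel: capacity C = 1 − ε.
C = 1 − 0.2355 = 0.7645 bits per channel use.

0.7645 bits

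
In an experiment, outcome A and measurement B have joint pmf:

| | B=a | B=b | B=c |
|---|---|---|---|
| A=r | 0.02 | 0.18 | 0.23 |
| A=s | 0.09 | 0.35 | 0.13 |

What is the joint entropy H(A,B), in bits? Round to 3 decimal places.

2.271 bits

H(A,B) = −Σ p(x,y)·log₂ p(x,y) over all 6 cells.
  cell (r,a): −0.02·log₂0.02 = 0.1129
  cell (r,b): −0.18·log₂0.18 = 0.4453
  cell (r,c): −0.23·log₂0.23 = 0.4877
  cell (s,a): −0.09·log₂0.09 = 0.3127
  cell (s,b): −0.35·log₂0.35 = 0.5301
  cell (s,c): −0.13·log₂0.13 = 0.3826
Sum = 2.271 bits.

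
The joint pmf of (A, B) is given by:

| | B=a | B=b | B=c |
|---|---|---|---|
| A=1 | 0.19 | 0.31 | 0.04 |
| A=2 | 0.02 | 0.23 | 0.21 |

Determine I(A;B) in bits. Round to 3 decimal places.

Marginals: p(A) = (0.5400, 0.4600), p(B) = (0.2100, 0.5400, 0.2500).
I(A;B) = Σ p(x,y)·log₂[p(x,y)/(p(x)p(y))].
  (1,a): 0.19·log₂(1.6755) = 0.1415
  (1,b): 0.31·log₂(1.0631) = 0.0274
  (1,c): 0.04·log₂(0.2963) = -0.0702
  (2,a): 0.02·log₂(0.2070) = -0.0454
  (2,b): 0.23·log₂(0.9259) = -0.0255
  (2,c): 0.21·log₂(1.8261) = 0.1824
Sum = 0.210 bits.

0.210 bits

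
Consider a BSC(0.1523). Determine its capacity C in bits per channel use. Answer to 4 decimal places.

0.3844 bits

Binary symmetric channel: C = 1 − h₂(ε) where h₂ is the binary entropy function.
h₂(0.1523) = −0.1523·log₂0.1523 − 0.8477·log₂0.8477 = 0.6156.
C = 1 − 0.6156 = 0.3844 bits per channel use.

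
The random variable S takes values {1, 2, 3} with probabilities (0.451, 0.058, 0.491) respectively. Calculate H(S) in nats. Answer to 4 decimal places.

0.8735 nats

H(S) = −Σ p·ln p.
  −(0.451)·ln(0.451) = 0.35913
  −(0.058)·ln(0.058) = 0.16514
  −(0.491)·ln(0.491) = 0.34925
Sum: 0.35913 + 0.16514 + 0.34925 = 0.8735 nats.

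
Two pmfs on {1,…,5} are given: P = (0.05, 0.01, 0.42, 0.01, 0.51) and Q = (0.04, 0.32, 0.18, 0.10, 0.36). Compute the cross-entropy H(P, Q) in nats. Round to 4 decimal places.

H(P,Q) = −Σ p·ln q.
  −0.05·ln(0.04) = 0.16094
  −0.01·ln(0.32) = 0.01139
  −0.42·ln(0.18) = 0.72022
  −0.01·ln(0.10) = 0.02303
  −0.51·ln(0.36) = 0.52104
H(P,Q) = 1.4366 nats.

1.4366 nats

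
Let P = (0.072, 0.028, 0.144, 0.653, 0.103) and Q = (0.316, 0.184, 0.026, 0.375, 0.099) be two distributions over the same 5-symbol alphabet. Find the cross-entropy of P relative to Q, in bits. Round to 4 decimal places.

H(P,Q) = −Σ p·log₂ q.
  −0.072·log₂(0.316) = 0.11966
  −0.028·log₂(0.184) = 0.06838
  −0.144·log₂(0.026) = 0.75821
  −0.653·log₂(0.375) = 0.92402
  −0.103·log₂(0.099) = 0.34365
H(P,Q) = 2.2139 bits.

2.2139 bits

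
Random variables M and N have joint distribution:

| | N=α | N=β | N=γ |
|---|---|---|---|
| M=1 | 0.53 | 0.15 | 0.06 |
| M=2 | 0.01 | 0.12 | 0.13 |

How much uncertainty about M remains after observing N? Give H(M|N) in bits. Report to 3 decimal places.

Marginals: p(M) = (0.7400, 0.2600), p(N) = (0.5400, 0.2700, 0.1900).
H(M|N) = Σ p(N) · H(M|N=·).
  N=α: p=0.5400, H(M|N=α) = 0.1330
  N=β: p=0.2700, H(M|N=β) = 0.9911
  N=γ: p=0.1900, H(M|N=γ) = 0.8997
Weighted sum = 0.510 bits.

0.510 bits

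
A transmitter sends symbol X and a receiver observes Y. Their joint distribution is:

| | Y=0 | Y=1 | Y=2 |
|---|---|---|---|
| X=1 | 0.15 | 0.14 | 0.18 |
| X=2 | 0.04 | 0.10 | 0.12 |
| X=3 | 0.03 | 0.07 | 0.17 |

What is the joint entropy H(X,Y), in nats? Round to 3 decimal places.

H(X,Y) = −Σ p(x,y)·ln p(x,y) over all 9 cells.
  cell (1,0): −0.15·ln0.15 = 0.2846
  cell (1,1): −0.14·ln0.14 = 0.2753
  cell (1,2): −0.18·ln0.18 = 0.3087
  cell (2,0): −0.04·ln0.04 = 0.1288
  cell (2,1): −0.10·ln0.10 = 0.2303
  cell (2,2): −0.12·ln0.12 = 0.2544
  cell (3,0): −0.03·ln0.03 = 0.1052
  cell (3,1): −0.07·ln0.07 = 0.1861
  cell (3,2): −0.17·ln0.17 = 0.3012
Sum = 2.075 nats.

2.075 nats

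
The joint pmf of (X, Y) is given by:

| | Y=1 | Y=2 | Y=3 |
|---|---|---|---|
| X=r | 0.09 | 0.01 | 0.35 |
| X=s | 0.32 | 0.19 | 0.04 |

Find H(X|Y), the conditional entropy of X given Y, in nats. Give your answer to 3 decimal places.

Chain rule: H(X|Y) = H(X,Y) − H(Y).
Marginals: p(X) = (0.4500, 0.5500), p(Y) = (0.4100, 0.2000, 0.3900).
H(X,Y) = 1.4391 nats; H(Y) = 1.0547 nats.
H(X|Y) = 1.4391 − 1.0547 = 0.384 nats.

0.384 nats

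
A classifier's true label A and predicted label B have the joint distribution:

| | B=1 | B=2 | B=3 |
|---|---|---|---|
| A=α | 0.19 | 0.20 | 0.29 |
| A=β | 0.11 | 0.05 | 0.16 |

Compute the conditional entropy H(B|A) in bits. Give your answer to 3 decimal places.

Marginals: p(A) = (0.6800, 0.3200), p(B) = (0.3000, 0.2500, 0.4500).
H(B|A) = Σ p(A) · H(B|A=·).
  A=α: p=0.6800, H(B|A=α) = 1.5576
  A=β: p=0.3200, H(B|A=β) = 1.4480
Weighted sum = 1.523 bits.

1.523 bits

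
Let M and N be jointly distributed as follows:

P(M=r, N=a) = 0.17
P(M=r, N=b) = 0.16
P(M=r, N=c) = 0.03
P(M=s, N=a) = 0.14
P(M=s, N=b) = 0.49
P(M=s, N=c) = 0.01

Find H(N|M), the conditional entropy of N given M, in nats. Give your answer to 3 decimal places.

0.717 nats

Marginals: p(M) = (0.3600, 0.6400), p(N) = (0.3100, 0.6500, 0.0400).
H(N|M) = Σ p(M) · H(N|M=·).
  M=r: p=0.3600, H(N|M=r) = 0.9218
  M=s: p=0.6400, H(N|M=s) = 0.6019
Weighted sum = 0.717 nats.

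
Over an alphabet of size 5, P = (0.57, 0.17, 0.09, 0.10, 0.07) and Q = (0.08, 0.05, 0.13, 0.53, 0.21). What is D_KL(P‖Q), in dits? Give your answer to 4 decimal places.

D(P‖Q) = Σ p·log₁₀(p/q).
  0.57·log₁₀(0.57/0.08) = 0.48609
  0.17·log₁₀(0.17/0.05) = 0.09035
  0.09·log₁₀(0.09/0.13) = -0.01437
  0.10·log₁₀(0.10/0.53) = -0.07243
  0.07·log₁₀(0.07/0.21) = -0.03340
D(P‖Q) = 0.4562 dits.

0.4562 dits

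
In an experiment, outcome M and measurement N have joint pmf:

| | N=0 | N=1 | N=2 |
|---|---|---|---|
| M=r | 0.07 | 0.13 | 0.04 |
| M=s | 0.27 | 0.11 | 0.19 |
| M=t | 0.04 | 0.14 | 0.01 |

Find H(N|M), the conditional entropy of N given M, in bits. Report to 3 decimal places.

Chain rule: H(N|M) = H(M,N) − H(M).
Marginals: p(M) = (0.2400, 0.5700, 0.1900), p(N) = (0.3800, 0.3800, 0.2400).
H(M,N) = 2.8018 bits; H(M) = 1.4116 bits.
H(N|M) = 2.8018 − 1.4116 = 1.390 bits.

1.390 bits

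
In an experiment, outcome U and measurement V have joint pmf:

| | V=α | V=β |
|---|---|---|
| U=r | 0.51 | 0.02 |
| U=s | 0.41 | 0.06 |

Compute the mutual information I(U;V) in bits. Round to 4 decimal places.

Marginals: p(U) = (0.5300, 0.4700), p(V) = (0.9200, 0.0800).
I(U;V) = Σ p(x,y)·log₂[p(x,y)/(p(x)p(y))].
  (r,α): 0.51·log₂(1.0459) = 0.03305
  (r,β): 0.02·log₂(0.4717) = -0.02168
  (s,α): 0.41·log₂(0.9482) = -0.03146
  (s,β): 0.06·log₂(1.5957) = 0.04045
Sum = 0.0204 bits.

0.0204 bits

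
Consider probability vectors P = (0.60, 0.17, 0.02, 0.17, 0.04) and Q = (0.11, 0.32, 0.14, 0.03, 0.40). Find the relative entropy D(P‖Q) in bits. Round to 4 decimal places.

1.5497 bits

D(P‖Q) = Σ p·log₂(p/q).
  0.60·log₂(0.60/0.11) = 1.46848
  0.17·log₂(0.17/0.32) = -0.15513
  0.02·log₂(0.02/0.14) = -0.05615
  0.17·log₂(0.17/0.03) = 0.42543
  0.04·log₂(0.04/0.40) = -0.13288
D(P‖Q) = 1.5497 bits.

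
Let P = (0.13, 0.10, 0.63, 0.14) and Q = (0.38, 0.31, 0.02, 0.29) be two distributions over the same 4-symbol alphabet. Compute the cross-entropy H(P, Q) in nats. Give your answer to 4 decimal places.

2.8808 nats

H(P,Q) = −Σ p·ln q.
  −0.13·ln(0.38) = 0.12579
  −0.10·ln(0.31) = 0.11712
  −0.63·ln(0.02) = 2.46457
  −0.14·ln(0.29) = 0.17330
H(P,Q) = 2.8808 nats.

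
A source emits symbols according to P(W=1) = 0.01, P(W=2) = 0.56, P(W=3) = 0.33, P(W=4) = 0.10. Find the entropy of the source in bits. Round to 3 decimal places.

1.395 bits

H(W) = −Σ p·log₂ p.
  −(0.01)·log₂(0.01) = 0.0664
  −(0.56)·log₂(0.56) = 0.4684
  −(0.33)·log₂(0.33) = 0.5278
  −(0.10)·log₂(0.10) = 0.3322
Sum: 0.0664 + 0.4684 + 0.5278 + 0.3322 = 1.395 bits.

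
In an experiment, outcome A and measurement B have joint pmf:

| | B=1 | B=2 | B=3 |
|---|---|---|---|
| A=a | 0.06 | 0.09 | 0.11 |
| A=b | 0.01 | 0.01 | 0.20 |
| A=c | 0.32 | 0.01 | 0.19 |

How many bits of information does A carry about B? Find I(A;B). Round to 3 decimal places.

Marginals: p(A) = (0.2600, 0.2200, 0.5200), p(B) = (0.3900, 0.1100, 0.5000).
I(A;B) = H(A) + H(B) − H(A,B).
H(A) = 1.4764, H(B) = 1.3801, H(A,B) = 2.5514.
I(A;B) = 1.4764 + 1.3801 − 2.5514 = 0.305 bits.

0.305 bits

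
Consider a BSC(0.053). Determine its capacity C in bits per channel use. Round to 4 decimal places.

0.7010 bits

Binary symmetric channel: C = 1 − h₂(ε) where h₂ is the binary entropy function.
h₂(0.053) = −0.053·log₂0.053 − 0.947·log₂0.947 = 0.2990.
C = 1 − 0.2990 = 0.7010 bits per channel use.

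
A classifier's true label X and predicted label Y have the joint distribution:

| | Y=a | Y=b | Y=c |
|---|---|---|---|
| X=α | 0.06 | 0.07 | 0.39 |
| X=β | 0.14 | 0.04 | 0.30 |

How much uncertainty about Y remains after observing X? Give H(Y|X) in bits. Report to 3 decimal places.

Chain rule: H(Y|X) = H(X,Y) − H(X).
Marginals: p(X) = (0.5200, 0.4800), p(Y) = (0.2000, 0.1100, 0.6900).
H(X,Y) = 2.1458 bits; H(X) = 0.9988 bits.
H(Y|X) = 2.1458 − 0.9988 = 1.147 bits.

1.147 bits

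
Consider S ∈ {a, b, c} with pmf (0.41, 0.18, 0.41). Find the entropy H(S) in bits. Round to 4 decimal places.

1.5001 bits

H(S) = −Σ p·log₂ p.
  −(0.41)·log₂(0.41) = 0.52738
  −(0.18)·log₂(0.18) = 0.44531
  −(0.41)·log₂(0.41) = 0.52738
Sum: 0.52738 + 0.44531 + 0.52738 = 1.5001 bits.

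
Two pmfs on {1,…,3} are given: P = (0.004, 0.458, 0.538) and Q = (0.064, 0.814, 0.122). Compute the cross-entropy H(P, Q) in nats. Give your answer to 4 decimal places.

1.2371 nats

H(P,Q) = −Σ p·ln q.
  −0.004·ln(0.064) = 0.01100
  −0.458·ln(0.814) = 0.09425
  −0.538·ln(0.122) = 1.13181
H(P,Q) = 1.2371 nats.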